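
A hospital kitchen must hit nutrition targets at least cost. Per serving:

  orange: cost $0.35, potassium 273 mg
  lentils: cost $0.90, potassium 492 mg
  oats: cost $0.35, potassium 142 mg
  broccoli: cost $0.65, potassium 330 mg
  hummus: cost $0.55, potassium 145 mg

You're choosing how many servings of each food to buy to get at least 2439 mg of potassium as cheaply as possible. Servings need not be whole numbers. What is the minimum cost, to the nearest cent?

Cost per mg of potassium: orange $0.0013, lentils $0.0018, broccoli $0.0020, oats $0.0025, hummus $0.0038.
With no serving limits, use only orange: 2439 mg / 273 mg = 8.934 servings × $0.35 = $3.13.

$3.13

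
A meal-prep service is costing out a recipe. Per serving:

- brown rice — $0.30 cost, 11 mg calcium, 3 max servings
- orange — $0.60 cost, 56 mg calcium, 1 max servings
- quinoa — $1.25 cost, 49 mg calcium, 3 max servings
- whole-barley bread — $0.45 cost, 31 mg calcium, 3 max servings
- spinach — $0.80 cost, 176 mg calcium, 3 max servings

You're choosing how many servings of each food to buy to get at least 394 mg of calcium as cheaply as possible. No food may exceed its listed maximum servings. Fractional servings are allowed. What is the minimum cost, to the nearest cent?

Cost per mg of calcium: spinach $0.0045, orange $0.0107, whole-barley bread $0.0145, quinoa $0.0255, brown rice $0.0273.
Take 2.239 servings of spinach: +394.0 mg calcium for $1.79 (total $1.79, still need 0.0 mg).
Filling from the cheapest source first is optimal under one linear minimum: $1.79.

$1.79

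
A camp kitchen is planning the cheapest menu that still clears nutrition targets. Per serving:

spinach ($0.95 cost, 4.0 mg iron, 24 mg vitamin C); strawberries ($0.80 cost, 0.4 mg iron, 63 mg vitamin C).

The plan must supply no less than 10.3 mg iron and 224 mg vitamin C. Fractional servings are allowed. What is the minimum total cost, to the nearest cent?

Compare the cost at each extreme point of the feasible region.
spinach only: max(10.3/4.0, 224/24) = 9.333 servings → $8.87.
strawberries only: max(10.3/0.4, 224/63) = 25.75 servings → $20.60.
spinach + strawberries with both tight: 2.307 servings and 2.677 servings → $4.33.
Cheapest feasible corner: $4.33.

$4.33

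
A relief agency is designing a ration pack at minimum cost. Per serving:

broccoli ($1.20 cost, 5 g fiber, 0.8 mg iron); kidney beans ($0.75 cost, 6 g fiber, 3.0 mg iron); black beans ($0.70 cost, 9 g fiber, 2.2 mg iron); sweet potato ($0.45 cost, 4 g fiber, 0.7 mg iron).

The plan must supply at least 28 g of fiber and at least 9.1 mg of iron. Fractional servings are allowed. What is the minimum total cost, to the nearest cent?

With two linear requirements the optimum uses one or two foods; enumerate the corners.
broccoli only: max(28/5, 9.1/0.8) = 11.38 servings → $13.65.
kidney beans only: max(28/6, 9.1/3.0) = 4.667 servings → $3.50.
black beans only: max(28/9, 9.1/2.2) = 4.136 servings → $2.90.
sweet potato only: max(28/4, 9.1/0.7) = 13 servings → $5.85.
broccoli + kidney beans with both tight: 2.882 servings and 2.265 servings → $5.16.
broccoli + black beans with both targets exact would need a negative amount; discard.
broccoli + sweet potato: intersection lies outside the first quadrant.
kidney beans + black beans with both tight: 1.471 servings and 2.13 servings → $2.59.
kidney beans + sweet potato with both tight: 2.154 servings and 3.769 servings → $3.31.
black beans + sweet potato with both targets exact would need a negative amount; discard.
Cheapest feasible corner: $2.59.

$2.59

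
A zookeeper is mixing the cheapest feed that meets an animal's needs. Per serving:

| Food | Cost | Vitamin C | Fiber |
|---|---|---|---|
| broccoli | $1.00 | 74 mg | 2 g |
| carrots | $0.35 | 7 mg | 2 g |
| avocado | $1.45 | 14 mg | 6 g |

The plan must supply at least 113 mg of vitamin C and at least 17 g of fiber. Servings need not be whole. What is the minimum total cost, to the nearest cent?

$3.49

The cheapest plan sits at a corner of the feasible region — with two constraints it uses at most two foods.
broccoli only: max(113/74, 17/2) = 8.5 servings → $8.50.
carrots only: max(113/7, 17/2) = 16.14 servings → $5.65.
avocado only: max(113/14, 17/6) = 8.071 servings → $11.70.
broccoli + carrots with both tight: 0.7985 servings and 7.701 servings → $3.49.
broccoli + avocado with both tight: 1.058 servings and 2.481 servings → $4.65.
carrots + avocado with both targets exact would need a negative amount; discard.
The minimum over all feasible corners is $3.49.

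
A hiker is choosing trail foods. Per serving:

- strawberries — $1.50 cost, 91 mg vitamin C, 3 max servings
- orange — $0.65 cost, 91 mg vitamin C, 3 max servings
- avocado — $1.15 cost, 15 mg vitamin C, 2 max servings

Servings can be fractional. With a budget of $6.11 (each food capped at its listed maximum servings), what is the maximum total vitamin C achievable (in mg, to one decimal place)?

Vitamin C per dollar: orange 140, strawberries 60.67, avocado 13.04.
Take 3 servings of orange: spends $1.95, +273.0 mg vitamin C (running total 273.0 mg).
Take 2.773 servings of strawberries: spends $4.16, +252.4 mg vitamin C (running total 525.4 mg).
Greedy by best ratio exhausts the cost allowance optimally: 525.4 mg.

525.4 mg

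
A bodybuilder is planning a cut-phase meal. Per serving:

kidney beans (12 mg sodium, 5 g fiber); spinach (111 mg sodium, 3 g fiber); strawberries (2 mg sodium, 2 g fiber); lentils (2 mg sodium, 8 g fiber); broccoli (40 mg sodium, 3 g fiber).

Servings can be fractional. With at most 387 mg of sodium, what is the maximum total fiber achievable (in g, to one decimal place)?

Fiber per mg sodium: lentils 4, strawberries 1, kidney beans 0.4167, broccoli 0.075, spinach 0.02703.
With no serving limits, spend the whole sodium allowance on lentils: 387 mg / 2 mg × 8 g = 1548.0 g.

1548.0 g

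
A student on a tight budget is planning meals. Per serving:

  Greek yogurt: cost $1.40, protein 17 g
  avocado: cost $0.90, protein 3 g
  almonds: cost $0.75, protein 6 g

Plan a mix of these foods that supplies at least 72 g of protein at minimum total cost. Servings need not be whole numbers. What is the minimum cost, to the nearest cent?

Cost per g of protein: Greek yogurt $0.0824, almonds $0.1250, avocado $0.3000.
With no serving limits, use only Greek yogurt: 72 g / 17 g = 4.235 servings × $1.40 = $5.93.

$5.93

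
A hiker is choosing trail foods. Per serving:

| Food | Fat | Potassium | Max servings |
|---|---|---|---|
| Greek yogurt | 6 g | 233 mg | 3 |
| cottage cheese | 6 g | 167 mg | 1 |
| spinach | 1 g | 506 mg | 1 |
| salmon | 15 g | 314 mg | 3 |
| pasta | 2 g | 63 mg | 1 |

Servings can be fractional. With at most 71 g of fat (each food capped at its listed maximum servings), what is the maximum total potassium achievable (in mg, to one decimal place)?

2356.1 mg

Potassium per g fat: spinach 506, Greek yogurt 38.83, pasta 31.5, cottage cheese 27.83, salmon 20.93.
Take 1 serving of spinach: uses 1 g fat, +506.0 mg potassium (running total 506.0 mg).
Take 3 servings of Greek yogurt: uses 18 g fat, +699.0 mg potassium (running total 1205.0 mg).
Take 1 serving of pasta: uses 2 g fat, +63.0 mg potassium (running total 1268.0 mg).
Take 1 serving of cottage cheese: uses 6 g fat, +167.0 mg potassium (running total 1435.0 mg).
Take 2.933 servings of salmon: uses 44 g fat, +921.1 mg potassium (running total 2356.1 mg).
Filling greedily by potassium-per-g fat is optimal for one linear limit, giving 2356.1 mg.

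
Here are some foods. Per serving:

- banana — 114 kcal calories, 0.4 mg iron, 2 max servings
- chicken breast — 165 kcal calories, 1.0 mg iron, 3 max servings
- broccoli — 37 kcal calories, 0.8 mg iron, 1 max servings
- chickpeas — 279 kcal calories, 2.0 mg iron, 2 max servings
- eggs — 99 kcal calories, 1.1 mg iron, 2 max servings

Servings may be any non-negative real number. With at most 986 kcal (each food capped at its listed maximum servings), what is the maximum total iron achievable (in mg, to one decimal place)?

Iron per kcal: broccoli 0.02162, eggs 0.01111, chickpeas 0.007168, chicken breast 0.006061, banana 0.003509.
Take 1 serving of broccoli: uses 37 kcal, +0.8 mg iron (running total 0.8 mg).
Take 2 servings of eggs: uses 198 kcal, +2.2 mg iron (running total 3.0 mg).
Take 2 servings of chickpeas: uses 558 kcal, +4.0 mg iron (running total 7.0 mg).
Take 1.17 servings of chicken breast: uses 193 kcal, +1.2 mg iron (running total 8.2 mg).
Greedy by best ratio exhausts the calories allowance optimally: 8.2 mg.

8.2 mg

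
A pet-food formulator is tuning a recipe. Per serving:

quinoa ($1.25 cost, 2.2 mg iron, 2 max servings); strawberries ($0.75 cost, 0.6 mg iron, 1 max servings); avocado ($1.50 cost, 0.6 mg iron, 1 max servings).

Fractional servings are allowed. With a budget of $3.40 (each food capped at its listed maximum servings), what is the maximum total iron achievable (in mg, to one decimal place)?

5.1 mg

Iron per dollar: quinoa 1.76, strawberries 0.8, avocado 0.4.
Take 2 servings of quinoa: spends $2.50, +4.4 mg iron (running total 4.4 mg).
Take 1 serving of strawberries: spends $0.75, +0.6 mg iron (running total 5.0 mg).
Take 0.1 servings of avocado: spends $0.15, +0.1 mg iron (running total 5.1 mg).
Greedy by best ratio exhausts the cost allowance optimally: 5.1 mg.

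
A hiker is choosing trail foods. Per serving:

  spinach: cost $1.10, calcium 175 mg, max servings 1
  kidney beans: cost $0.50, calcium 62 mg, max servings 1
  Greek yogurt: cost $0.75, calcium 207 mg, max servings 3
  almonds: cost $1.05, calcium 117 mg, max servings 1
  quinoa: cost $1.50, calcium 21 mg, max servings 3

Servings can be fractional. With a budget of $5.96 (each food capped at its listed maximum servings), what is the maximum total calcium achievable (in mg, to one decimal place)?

Calcium per dollar: Greek yogurt 276, spinach 159.1, kidney beans 124, almonds 111.4, quinoa 14.
Take 3 servings of Greek yogurt: spends $2.25, +621.0 mg calcium (running total 621.0 mg).
Take 1 serving of spinach: spends $1.10, +175.0 mg calcium (running total 796.0 mg).
Take 1 serving of kidney beans: spends $0.50, +62.0 mg calcium (running total 858.0 mg).
Take 1 serving of almonds: spends $1.05, +117.0 mg calcium (running total 975.0 mg).
Take 0.7067 servings of quinoa: spends $1.06, +14.8 mg calcium (running total 989.8 mg).
Greedy by best ratio exhausts the cost allowance optimally: 989.8 mg.

989.8 mg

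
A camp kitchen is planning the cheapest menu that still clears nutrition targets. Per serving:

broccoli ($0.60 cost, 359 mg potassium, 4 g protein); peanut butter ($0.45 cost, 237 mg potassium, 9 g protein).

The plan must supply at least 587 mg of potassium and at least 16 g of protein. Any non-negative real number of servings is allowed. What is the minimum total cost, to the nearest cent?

This is a tiny linear program; its minimum lies at a vertex of the feasible set. List the vertices and price them.
broccoli only: max(587/359, 16/4) = 4 servings → $2.40.
peanut butter only: max(587/237, 16/9) = 2.477 servings → $1.11.
broccoli + peanut butter with both tight: 0.6531 servings and 1.488 servings → $1.06.
Cheapest feasible corner: $1.06.

$1.06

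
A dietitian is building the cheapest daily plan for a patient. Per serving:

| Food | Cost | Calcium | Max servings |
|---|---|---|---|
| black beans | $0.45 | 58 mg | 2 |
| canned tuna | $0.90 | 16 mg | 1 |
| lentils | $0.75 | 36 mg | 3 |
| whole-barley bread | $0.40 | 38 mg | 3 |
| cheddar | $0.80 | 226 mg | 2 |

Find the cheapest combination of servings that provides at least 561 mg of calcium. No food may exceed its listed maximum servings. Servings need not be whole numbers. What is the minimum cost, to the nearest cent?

Cost per mg of calcium: cheddar $0.0035, black beans $0.0078, whole-barley bread $0.0105, lentils $0.0208, canned tuna $0.0563.
Take 2 servings of cheddar: +452.0 mg calcium for $1.60 (total $1.60, still need 109.0 mg).
Take 1.879 servings of black beans: +109.0 mg calcium for $0.85 (total $2.45, still need 0.0 mg).
Greedy by cheapest-per-mg is optimal for a single linear constraint, so the minimum cost is $2.45.

$2.45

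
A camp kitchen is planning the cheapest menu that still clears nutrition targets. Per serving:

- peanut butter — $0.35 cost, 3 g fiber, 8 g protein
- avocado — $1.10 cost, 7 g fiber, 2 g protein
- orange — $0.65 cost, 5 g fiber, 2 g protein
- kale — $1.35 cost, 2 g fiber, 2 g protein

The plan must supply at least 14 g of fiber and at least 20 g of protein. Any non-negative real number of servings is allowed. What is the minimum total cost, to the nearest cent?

Minimising a linear cost over {fiber ≥ 14, protein ≥ 20, servings ≥ 0} — the optimum is at a vertex, using one or two foods.
peanut butter only: max(14/3, 20/8) = 4.667 servings → $1.63.
avocado only: max(14/7, 20/2) = 10 servings → $11.00.
orange only: max(14/5, 20/2) = 10 servings → $6.50.
kale only: max(14/2, 20/2) = 10 servings → $13.50.
peanut butter + avocado with both tight: 2.24 servings and 1.04 servings → $1.93.
peanut butter + orange with both tight: 2.118 servings and 1.529 servings → $1.74.
peanut butter + kale with both tight: 1.2 servings and 5.2 servings → $7.44.
avocado + orange: intersection lies outside the first quadrant.
avocado + kale: the both-tight solution has a negative serving — not a feasible corner.
orange + kale: intersection lies outside the first quadrant.
The minimum over all feasible corners is $1.63.

$1.63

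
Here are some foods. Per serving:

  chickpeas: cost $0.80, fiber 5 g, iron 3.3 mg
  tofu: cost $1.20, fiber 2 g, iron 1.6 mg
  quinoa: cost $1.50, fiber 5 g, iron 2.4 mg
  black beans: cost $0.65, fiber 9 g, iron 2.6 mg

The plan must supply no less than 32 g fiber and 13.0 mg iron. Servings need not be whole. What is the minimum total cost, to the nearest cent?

A basic optimal solution has at most two foods positive. Try each food alone and each pair with both targets met exactly.
chickpeas only: max(32/5, 13.0/3.3) = 6.4 servings → $5.12.
tofu only: max(32/2, 13.0/1.6) = 16 servings → $19.20.
quinoa only: max(32/5, 13.0/2.4) = 6.4 servings → $9.60.
black beans only: max(32/9, 13.0/2.6) = 5 servings → $3.25.
chickpeas + tofu: the both-tight solution has a negative serving — not a feasible corner.
chickpeas + quinoa with both targets exact would need a negative amount; discard.
chickpeas + black beans with both tight: 2.024 servings and 2.431 servings → $3.20.
tofu + quinoa with both targets exact would need a negative amount; discard.
tofu + black beans with both tight: 3.674 servings and 2.739 servings → $6.19.
quinoa + black beans with both tight: 3.93 servings and 1.372 servings → $6.79.
So the least-cost plan costs $3.20.

$3.20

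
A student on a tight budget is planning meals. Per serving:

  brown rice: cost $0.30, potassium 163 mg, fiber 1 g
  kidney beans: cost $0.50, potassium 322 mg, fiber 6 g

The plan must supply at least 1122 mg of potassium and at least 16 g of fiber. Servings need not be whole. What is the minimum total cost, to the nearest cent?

$1.74

Minimising a linear cost over {potassium ≥ 1122, fiber ≥ 16, servings ≥ 0} — the optimum is at a vertex, using one or two foods.
brown rice only: max(1122/163, 16/1) = 16 servings → $4.80.
kidney beans only: max(1122/322, 16/6) = 3.484 servings → $1.74.
brown rice + kidney beans with both tight: 2.409 servings and 2.265 servings → $1.86.
The minimum over all feasible corners is $1.74.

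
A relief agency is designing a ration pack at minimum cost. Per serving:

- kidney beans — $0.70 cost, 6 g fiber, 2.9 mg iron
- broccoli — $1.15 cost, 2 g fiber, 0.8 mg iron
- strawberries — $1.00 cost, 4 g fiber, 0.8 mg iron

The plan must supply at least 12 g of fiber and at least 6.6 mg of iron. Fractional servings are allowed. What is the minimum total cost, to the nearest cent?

This is a tiny linear program; its minimum lies at a vertex of the feasible set. List the vertices and price them.
kidney beans only: max(12/6, 6.6/2.9) = 2.276 servings → $1.59.
broccoli only: max(12/2, 6.6/0.8) = 8.25 servings → $9.49.
strawberries only: max(12/4, 6.6/0.8) = 8.25 servings → $8.25.
kidney beans + broccoli: the both-tight solution has a negative serving — not a feasible corner.
kidney beans + strawberries with both targets exact would need a negative amount; discard.
broccoli + strawberries: intersection lies outside the first quadrant.
So the least-cost plan costs $1.59.

$1.59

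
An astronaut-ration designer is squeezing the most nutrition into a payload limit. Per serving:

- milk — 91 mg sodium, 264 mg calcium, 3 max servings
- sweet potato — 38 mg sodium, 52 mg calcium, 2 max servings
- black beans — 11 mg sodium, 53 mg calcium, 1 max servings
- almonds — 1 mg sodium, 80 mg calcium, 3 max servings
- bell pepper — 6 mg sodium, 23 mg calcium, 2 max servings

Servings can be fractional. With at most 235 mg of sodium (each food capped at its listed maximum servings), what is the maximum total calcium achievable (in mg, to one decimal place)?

Calcium per mg sodium: almonds 80, black beans 4.818, bell pepper 3.833, milk 2.901, sweet potato 1.368.
Take 3 servings of almonds: uses 3 mg sodium, +240.0 mg calcium (running total 240.0 mg).
Take 1 serving of black beans: uses 11 mg sodium, +53.0 mg calcium (running total 293.0 mg).
Take 2 servings of bell pepper: uses 12 mg sodium, +46.0 mg calcium (running total 339.0 mg).
Take 2.297 servings of milk: uses 209 mg sodium, +606.3 mg calcium (running total 945.3 mg).
Greedy by best ratio exhausts the sodium allowance optimally: 945.3 mg.

945.3 mg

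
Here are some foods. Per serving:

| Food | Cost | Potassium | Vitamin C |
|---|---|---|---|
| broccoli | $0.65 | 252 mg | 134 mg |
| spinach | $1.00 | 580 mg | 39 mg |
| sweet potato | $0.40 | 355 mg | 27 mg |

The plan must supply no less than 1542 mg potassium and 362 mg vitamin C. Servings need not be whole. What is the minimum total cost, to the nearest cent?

$2.52

With two linear requirements the optimum uses one or two foods; enumerate the corners.
broccoli only: max(1542/252, 362/134) = 6.119 servings → $3.98.
spinach only: max(1542/580, 362/39) = 9.282 servings → $9.28.
sweet potato only: max(1542/355, 362/27) = 13.41 servings → $5.36.
broccoli + spinach with both tight: 2.207 servings and 1.7 servings → $3.13.
broccoli + sweet potato with both tight: 2.131 servings and 2.831 servings → $2.52.
spinach + sweet potato: the both-tight solution has a negative serving — not a feasible corner.
So the least-cost plan costs $2.52.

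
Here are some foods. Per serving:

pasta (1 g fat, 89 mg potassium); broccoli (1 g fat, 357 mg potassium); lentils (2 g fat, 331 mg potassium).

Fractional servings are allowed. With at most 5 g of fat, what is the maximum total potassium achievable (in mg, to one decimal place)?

1785.0 mg

Potassium per g fat: broccoli 357, lentils 165.5, pasta 89.
With no serving limits, spend the whole fat allowance on broccoli: 5 g / 1 g × 357 mg = 1785.0 mg.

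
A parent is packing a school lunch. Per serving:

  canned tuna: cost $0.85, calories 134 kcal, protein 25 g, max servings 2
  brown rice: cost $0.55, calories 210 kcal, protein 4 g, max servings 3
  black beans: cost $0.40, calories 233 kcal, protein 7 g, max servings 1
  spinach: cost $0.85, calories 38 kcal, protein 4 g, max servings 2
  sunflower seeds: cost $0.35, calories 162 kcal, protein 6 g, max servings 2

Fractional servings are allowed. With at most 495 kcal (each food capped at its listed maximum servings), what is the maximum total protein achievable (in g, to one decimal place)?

Protein per kcal: canned tuna 0.1866, spinach 0.1053, sunflower seeds 0.03704, black beans 0.03004, brown rice 0.01905.
Take 2 servings of canned tuna: uses 268 kcal, +50.0 g protein (running total 50.0 g).
Take 2 servings of spinach: uses 76 kcal, +8.0 g protein (running total 58.0 g).
Take 0.9321 servings of sunflower seeds: uses 151 kcal, +5.6 g protein (running total 63.6 g).
Greedy by best ratio exhausts the calories allowance optimally: 63.6 g.

63.6 g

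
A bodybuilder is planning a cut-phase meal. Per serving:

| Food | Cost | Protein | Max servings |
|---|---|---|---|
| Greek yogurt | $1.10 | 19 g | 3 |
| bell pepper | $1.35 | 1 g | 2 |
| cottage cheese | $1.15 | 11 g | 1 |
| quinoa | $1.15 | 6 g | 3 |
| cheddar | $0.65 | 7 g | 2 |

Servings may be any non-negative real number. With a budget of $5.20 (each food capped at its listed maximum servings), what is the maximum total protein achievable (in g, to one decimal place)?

Protein per dollar: Greek yogurt 17.27, cheddar 10.77, cottage cheese 9.565, quinoa 5.217, bell pepper 0.7407.
Take 3 servings of Greek yogurt: spends $3.30, +57.0 g protein (running total 57.0 g).
Take 2 servings of cheddar: spends $1.30, +14.0 g protein (running total 71.0 g).
Take 0.5217 servings of cottage cheese: spends $0.60, +5.7 g protein (running total 76.7 g).
Greedy by best ratio exhausts the cost allowance optimally: 76.7 g.

76.7 g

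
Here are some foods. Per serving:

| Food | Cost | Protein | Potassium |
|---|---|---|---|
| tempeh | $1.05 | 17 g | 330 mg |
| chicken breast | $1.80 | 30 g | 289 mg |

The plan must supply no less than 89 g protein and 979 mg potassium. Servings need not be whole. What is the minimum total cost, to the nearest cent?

tempeh only: max(89/17, 979/330) = 5.235 servings → $5.50.
chicken breast only: max(89/30, 979/289) = 3.388 servings → $6.10.
tempeh + chicken breast with both tight: 0.7317 servings and 2.552 servings → $5.36.
Cheapest feasible corner: $5.36.

$5.36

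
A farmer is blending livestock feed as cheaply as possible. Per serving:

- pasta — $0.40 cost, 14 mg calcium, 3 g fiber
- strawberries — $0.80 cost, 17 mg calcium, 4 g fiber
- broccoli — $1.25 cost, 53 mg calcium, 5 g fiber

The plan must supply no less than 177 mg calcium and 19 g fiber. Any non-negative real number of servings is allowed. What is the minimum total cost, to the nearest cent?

$4.27

A basic optimal solution has at most two foods positive. Try each food alone and each pair with both targets met exactly.
pasta only: max(177/14, 19/3) = 12.64 servings → $5.06.
strawberries only: max(177/17, 19/4) = 10.41 servings → $8.33.
broccoli only: max(177/53, 19/5) = 3.8 servings → $4.75.
pasta + strawberries: the both-tight solution has a negative serving — not a feasible corner.
pasta + broccoli with both tight: 1.371 servings and 2.978 servings → $4.27.
strawberries + broccoli with both tight: 0.9606 servings and 3.031 servings → $4.56.
Cheapest feasible corner: $4.27.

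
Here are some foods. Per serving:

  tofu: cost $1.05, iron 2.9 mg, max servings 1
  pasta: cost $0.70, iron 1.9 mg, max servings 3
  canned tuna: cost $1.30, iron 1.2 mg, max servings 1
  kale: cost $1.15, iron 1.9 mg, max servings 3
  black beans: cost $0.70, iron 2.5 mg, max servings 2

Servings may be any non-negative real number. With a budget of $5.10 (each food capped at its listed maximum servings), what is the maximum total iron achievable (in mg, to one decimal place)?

Iron per dollar: black beans 3.571, tofu 2.762, pasta 2.714, kale 1.652, canned tuna 0.9231.
Take 2 servings of black beans: spends $1.40, +5.0 mg iron (running total 5.0 mg).
Take 1 serving of tofu: spends $1.05, +2.9 mg iron (running total 7.9 mg).
Take 3 servings of pasta: spends $2.10, +5.7 mg iron (running total 13.6 mg).
Take 0.4783 servings of kale: spends $0.55, +0.9 mg iron (running total 14.5 mg).
Greedy by best ratio exhausts the cost allowance optimally: 14.5 mg.

14.5 mg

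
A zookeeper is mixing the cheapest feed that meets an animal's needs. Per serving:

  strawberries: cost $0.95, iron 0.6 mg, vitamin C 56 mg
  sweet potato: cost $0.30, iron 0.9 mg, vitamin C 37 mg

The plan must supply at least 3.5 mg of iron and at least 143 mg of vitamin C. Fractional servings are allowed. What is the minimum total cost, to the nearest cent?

The cheapest plan sits at a corner of the feasible region — with two constraints it uses at most two foods.
strawberries only: max(3.5/0.6, 143/56) = 5.833 servings → $5.54.
sweet potato only: max(3.5/0.9, 143/37) = 3.889 servings → $1.17.
strawberries + sweet potato: intersection lies outside the first quadrant.
The minimum over all feasible corners is $1.17.

$1.17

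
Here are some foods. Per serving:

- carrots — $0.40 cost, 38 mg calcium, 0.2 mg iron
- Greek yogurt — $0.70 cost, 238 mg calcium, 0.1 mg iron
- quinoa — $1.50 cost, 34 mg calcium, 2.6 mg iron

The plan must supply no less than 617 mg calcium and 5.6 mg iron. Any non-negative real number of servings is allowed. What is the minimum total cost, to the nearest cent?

Compare the cost at each extreme point of the feasible region.
carrots only: max(617/38, 5.6/0.2) = 28 servings → $11.20.
Greek yogurt only: max(617/238, 5.6/0.1) = 56 servings → $39.20.
quinoa only: max(617/34, 5.6/2.6) = 18.15 servings → $27.22.
carrots + Greek yogurt: the both-tight solution has a negative serving — not a feasible corner.
carrots + quinoa with both tight: 15.37 servings and 0.9717 servings → $7.60.
Greek yogurt + quinoa with both tight: 2.297 servings and 2.065 servings → $4.71.
Cheapest feasible corner: $4.71.

$4.71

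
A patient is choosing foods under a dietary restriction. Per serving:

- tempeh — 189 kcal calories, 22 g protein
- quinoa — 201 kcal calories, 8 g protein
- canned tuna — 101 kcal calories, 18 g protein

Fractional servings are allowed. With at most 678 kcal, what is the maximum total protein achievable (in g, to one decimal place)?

120.8 g

Protein per kcal: canned tuna 0.1782, tempeh 0.1164, quinoa 0.0398.
With no serving limits, spend the whole calories allowance on canned tuna: 678 kcal / 101 kcal × 18 g = 120.8 g.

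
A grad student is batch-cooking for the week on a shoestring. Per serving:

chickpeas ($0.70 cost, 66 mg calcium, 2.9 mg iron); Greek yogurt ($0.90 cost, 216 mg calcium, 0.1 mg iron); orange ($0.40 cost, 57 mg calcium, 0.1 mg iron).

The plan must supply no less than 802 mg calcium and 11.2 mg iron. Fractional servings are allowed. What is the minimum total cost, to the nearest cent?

At the optimum either one food covers both requirements or two foods hit both targets exactly; no other combination can be cheaper.
chickpeas only: max(802/66, 11.2/2.9) = 12.15 servings → $8.51.
Greek yogurt only: max(802/216, 11.2/0.1) = 112 servings → $100.80.
orange only: max(802/57, 11.2/0.1) = 112 servings → $44.80.
chickpeas + Greek yogurt with both tight: 3.774 servings and 2.56 servings → $4.95.
chickpeas + orange with both tight: 3.517 servings and 9.997 servings → $6.46.
Greek yogurt + orange: intersection lies outside the first quadrant.
So the least-cost plan costs $4.95.

$4.95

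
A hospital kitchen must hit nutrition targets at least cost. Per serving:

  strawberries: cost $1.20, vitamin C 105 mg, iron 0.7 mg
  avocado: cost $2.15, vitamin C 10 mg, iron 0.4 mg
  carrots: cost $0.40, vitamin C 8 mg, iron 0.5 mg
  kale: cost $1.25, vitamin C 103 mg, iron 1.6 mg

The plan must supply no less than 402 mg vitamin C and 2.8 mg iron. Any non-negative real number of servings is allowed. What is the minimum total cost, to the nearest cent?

Minimising a linear cost over {vitamin C ≥ 402, iron ≥ 2.8, servings ≥ 0} — the optimum is at a vertex, using one or two foods.
strawberries only: max(402/105, 2.8/0.7) = 4 servings → $4.80.
avocado only: max(402/10, 2.8/0.4) = 40.2 servings → $86.43.
carrots only: max(402/8, 2.8/0.5) = 50.25 servings → $20.10.
kale only: max(402/103, 2.8/1.6) = 3.903 servings → $4.88.
strawberries + avocado with both tight: 3.794 servings and 0.36 servings → $5.33.
strawberries + carrots with both tight: 3.808 servings and 0.2687 servings → $4.68.
strawberries + kale with both tight: 3.7 servings and 0.1314 servings → $4.60.
avocado + carrots with both targets exact would need a negative amount; discard.
avocado + kale: the both-tight solution has a negative serving — not a feasible corner.
carrots + kale with both targets exact would need a negative amount; discard.
The minimum over all feasible corners is $4.60.

$4.60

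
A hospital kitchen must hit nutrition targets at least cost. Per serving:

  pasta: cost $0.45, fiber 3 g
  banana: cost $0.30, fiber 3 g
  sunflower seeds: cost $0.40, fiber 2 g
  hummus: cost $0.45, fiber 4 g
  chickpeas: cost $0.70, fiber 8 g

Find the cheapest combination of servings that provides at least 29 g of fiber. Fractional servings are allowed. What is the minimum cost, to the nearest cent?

$2.54

Cost per g of fiber: chickpeas $0.0875, banana $0.1000, hummus $0.1125, pasta $0.1500, sunflower seeds $0.2000.
With no serving limits, use only chickpeas: 29 g / 8 g = 3.625 servings × $0.70 = $2.54.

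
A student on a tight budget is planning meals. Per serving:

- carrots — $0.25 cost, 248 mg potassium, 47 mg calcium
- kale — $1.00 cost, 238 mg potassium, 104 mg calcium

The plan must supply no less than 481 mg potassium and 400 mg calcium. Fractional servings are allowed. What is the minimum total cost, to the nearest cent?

$2.13

This is a tiny linear program; its minimum lies at a vertex of the feasible set. List the vertices and price them.
carrots only: max(481/248, 400/47) = 8.511 servings → $2.13.
kale only: max(481/238, 400/104) = 3.846 servings → $3.85.
carrots + kale with both targets exact would need a negative amount; discard.
Cheapest feasible corner: $2.13.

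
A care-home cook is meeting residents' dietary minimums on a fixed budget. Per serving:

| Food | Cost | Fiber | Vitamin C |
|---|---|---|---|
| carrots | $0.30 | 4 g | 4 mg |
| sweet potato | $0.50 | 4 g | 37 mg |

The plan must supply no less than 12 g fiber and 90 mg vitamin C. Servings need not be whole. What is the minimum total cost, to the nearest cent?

$1.37

Two binding constraints pin down two serving amounts, so the optimal mix uses at most two foods. The candidates are each food alone (scaled to the tighter of fiber/vitamin C) and each pair with both constraints tight.
carrots only: max(12/4, 90/4) = 22.5 servings → $6.75.
sweet potato only: max(12/4, 90/37) = 3 servings → $1.50.
carrots + sweet potato with both tight: 0.6364 servings and 2.364 servings → $1.37.
Cheapest feasible corner: $1.37.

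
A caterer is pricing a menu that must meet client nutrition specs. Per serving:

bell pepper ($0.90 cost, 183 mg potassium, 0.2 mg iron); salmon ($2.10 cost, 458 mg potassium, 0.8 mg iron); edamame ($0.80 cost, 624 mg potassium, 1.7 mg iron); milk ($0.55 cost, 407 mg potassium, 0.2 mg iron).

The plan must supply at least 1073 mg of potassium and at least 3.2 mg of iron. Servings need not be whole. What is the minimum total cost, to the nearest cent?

An LP optimum is at a vertex; with two nutrient constraints at most two foods are used. Check each candidate.
bell pepper only: max(1073/183, 3.2/0.2) = 16 servings → $14.40.
salmon only: max(1073/458, 3.2/0.8) = 4 servings → $8.40.
edamame only: max(1073/624, 3.2/1.7) = 1.882 servings → $1.51.
milk only: max(1073/407, 3.2/0.2) = 16 servings → $8.80.
bell pepper + salmon: the both-tight solution has a negative serving — not a feasible corner.
bell pepper + edamame: intersection lies outside the first quadrant.
bell pepper + milk with both targets exact would need a negative amount; discard.
salmon + edamame: intersection lies outside the first quadrant.
salmon + milk with both targets exact would need a negative amount; discard.
edamame + milk: intersection lies outside the first quadrant.
Cheapest feasible corner: $1.51.

$1.51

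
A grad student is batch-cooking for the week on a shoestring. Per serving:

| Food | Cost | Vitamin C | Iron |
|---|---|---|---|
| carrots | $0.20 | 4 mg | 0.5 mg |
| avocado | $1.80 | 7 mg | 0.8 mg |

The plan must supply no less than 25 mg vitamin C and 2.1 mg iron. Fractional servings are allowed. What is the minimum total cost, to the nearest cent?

$1.25

For a min-cost LP with two ≥-constraints, a basic feasible solution has at most two positive variables.
carrots only: max(25/4, 2.1/0.5) = 6.25 servings → $1.25.
avocado only: max(25/7, 2.1/0.8) = 3.571 servings → $6.43.
carrots + avocado with both targets exact would need a negative amount; discard.
Cheapest feasible corner: $1.25.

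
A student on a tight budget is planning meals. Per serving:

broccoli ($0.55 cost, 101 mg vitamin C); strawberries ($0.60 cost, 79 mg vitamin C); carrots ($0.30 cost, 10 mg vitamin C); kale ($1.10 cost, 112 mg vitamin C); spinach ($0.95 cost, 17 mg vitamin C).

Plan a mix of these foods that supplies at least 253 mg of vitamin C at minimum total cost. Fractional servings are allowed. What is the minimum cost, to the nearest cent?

Cost per mg of vitamin C: broccoli $0.0054, strawberries $0.0076, kale $0.0098, carrots $0.0300, spinach $0.0559.
With no serving limits, use only broccoli: 253 mg / 101 mg = 2.505 servings × $0.55 = $1.38.

$1.38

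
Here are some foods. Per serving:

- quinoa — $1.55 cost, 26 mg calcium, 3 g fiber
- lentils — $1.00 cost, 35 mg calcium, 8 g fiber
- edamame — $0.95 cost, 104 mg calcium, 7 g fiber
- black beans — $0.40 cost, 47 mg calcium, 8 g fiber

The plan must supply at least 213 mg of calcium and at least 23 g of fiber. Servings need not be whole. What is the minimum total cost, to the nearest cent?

$1.81

quinoa only: max(213/26, 23/3) = 8.192 servings → $12.70.
lentils only: max(213/35, 23/8) = 6.086 servings → $6.09.
edamame only: max(213/104, 23/7) = 3.286 servings → $3.12.
black beans only: max(213/47, 23/8) = 4.532 servings → $1.81.
quinoa + lentils with both targets exact would need a negative amount; discard.
quinoa + edamame with both tight: 6.931 servings and 0.3154 servings → $11.04.
quinoa + black beans: the both-tight solution has a negative serving — not a feasible corner.
lentils + edamame with both tight: 1.535 servings and 1.532 servings → $2.99.
lentils + black beans: intersection lies outside the first quadrant.
edamame + black beans with both tight: 1.239 servings and 1.791 servings → $1.89.
So the least-cost plan costs $1.81.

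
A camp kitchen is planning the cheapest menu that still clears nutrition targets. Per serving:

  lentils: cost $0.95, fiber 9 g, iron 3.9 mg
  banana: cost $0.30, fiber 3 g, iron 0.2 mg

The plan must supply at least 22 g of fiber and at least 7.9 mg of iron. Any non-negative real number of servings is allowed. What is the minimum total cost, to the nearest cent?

Minimising a linear cost over {fiber ≥ 22, iron ≥ 7.9, servings ≥ 0} — the optimum is at a vertex, using one or two foods.
lentils only: max(22/9, 7.9/3.9) = 2.444 servings → $2.32.
banana only: max(22/3, 7.9/0.2) = 39.5 servings → $11.85.
lentils + banana with both tight: 1.949 servings and 1.485 servings → $2.30.
Cheapest feasible corner: $2.30.

$2.30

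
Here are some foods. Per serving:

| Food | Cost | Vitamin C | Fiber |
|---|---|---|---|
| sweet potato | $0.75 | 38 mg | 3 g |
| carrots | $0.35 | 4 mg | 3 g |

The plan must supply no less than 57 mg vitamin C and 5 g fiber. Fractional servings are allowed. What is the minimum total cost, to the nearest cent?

$1.18

sweet potato only: max(57/38, 5/3) = 1.667 servings → $1.25.
carrots only: max(57/4, 5/3) = 14.25 servings → $4.99.
sweet potato + carrots with both tight: 1.48 servings and 0.1863 servings → $1.18.
The minimum over all feasible corners is $1.18.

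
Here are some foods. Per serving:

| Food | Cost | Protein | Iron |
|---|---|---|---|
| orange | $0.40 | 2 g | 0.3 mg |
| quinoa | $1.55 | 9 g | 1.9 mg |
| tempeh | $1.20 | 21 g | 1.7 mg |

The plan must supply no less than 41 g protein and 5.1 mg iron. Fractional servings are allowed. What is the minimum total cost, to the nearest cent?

$3.60

For a min-cost LP with two ≥-constraints, a basic feasible solution has at most two positive variables.
orange only: max(41/2, 5.1/0.3) = 20.5 servings → $8.20.
quinoa only: max(41/9, 5.1/1.9) = 4.556 servings → $7.06.
tempeh only: max(41/21, 5.1/1.7) = 3 servings → $3.60.
orange + quinoa: intersection lies outside the first quadrant.
orange + tempeh with both tight: 12.9 servings and 0.7241 servings → $6.03.
quinoa + tempeh with both tight: 1.52 servings and 1.301 servings → $3.92.
The minimum over all feasible corners is $3.60.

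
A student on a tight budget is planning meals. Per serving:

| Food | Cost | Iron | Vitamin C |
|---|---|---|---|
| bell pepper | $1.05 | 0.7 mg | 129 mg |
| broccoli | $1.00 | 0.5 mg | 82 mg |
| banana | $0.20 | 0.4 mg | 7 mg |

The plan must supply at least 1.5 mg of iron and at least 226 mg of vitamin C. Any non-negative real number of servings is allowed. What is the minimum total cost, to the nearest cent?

For a min-cost LP with two ≥-constraints, a basic feasible solution has at most two positive variables.
bell pepper only: max(1.5/0.7, 226/129) = 2.143 servings → $2.25.
broccoli only: max(1.5/0.5, 226/82) = 3 servings → $3.00.
banana only: max(1.5/0.4, 226/7) = 32.29 servings → $6.46.
bell pepper + broccoli: the both-tight solution has a negative serving — not a feasible corner.
bell pepper + banana with both tight: 1.711 servings and 0.7559 servings → $1.95.
broccoli + banana with both tight: 2.727 servings and 0.3413 servings → $2.80.
Cheapest feasible corner: $1.95.

$1.95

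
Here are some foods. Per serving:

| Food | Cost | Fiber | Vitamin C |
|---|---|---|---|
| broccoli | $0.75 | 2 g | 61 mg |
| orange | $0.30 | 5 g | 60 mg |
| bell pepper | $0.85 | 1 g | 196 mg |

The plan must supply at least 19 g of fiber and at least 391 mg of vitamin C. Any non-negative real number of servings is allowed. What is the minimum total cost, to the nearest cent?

broccoli only: max(19/2, 391/61) = 9.5 servings → $7.12.
orange only: max(19/5, 391/60) = 6.517 servings → $1.96.
bell pepper only: max(19/1, 391/196) = 19 servings → $16.15.
broccoli + orange with both tight: 4.405 servings and 2.038 servings → $3.92.
broccoli + bell pepper: intersection lies outside the first quadrant.
orange + bell pepper with both tight: 3.623 servings and 0.8859 servings → $1.84.
Cheapest feasible corner: $1.84.

$1.84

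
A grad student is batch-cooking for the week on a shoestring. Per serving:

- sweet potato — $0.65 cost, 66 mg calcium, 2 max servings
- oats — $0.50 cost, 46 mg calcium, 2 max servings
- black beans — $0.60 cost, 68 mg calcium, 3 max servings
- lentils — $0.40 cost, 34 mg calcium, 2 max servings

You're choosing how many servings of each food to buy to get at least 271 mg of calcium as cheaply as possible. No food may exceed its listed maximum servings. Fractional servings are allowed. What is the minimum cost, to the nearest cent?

$2.46

Cost per mg of calcium: black beans $0.0088, sweet potato $0.0098, oats $0.0109, lentils $0.0118.
Take 3 servings of black beans: +204.0 mg calcium for $1.80 (total $1.80, still need 67.0 mg).
Take 1.015 servings of sweet potato: +67.0 mg calcium for $0.66 (total $2.46, still need 0.0 mg).
Filling from the cheapest source first is optimal under one linear minimum: $2.46.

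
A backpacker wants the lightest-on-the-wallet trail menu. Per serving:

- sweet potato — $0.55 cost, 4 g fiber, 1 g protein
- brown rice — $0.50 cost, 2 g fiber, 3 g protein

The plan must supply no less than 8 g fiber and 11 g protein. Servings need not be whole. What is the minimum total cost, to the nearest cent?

$1.91

Compare the cost at each extreme point of the feasible region.
sweet potato only: max(8/4, 11/1) = 11 servings → $6.05.
brown rice only: max(8/2, 11/3) = 4 servings → $2.00.
sweet potato + brown rice with both tight: 0.2 servings and 3.6 servings → $1.91.
So the least-cost plan costs $1.91.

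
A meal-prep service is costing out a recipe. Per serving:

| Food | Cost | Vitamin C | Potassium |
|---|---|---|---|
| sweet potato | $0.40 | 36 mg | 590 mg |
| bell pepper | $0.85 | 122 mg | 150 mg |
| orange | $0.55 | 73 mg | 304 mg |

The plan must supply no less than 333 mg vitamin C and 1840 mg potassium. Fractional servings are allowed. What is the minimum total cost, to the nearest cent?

$2.64

An LP optimum is at a vertex; with two nutrient constraints at most two foods are used. Check each candidate.
sweet potato only: max(333/36, 1840/590) = 9.25 servings → $3.70.
bell pepper only: max(333/122, 1840/150) = 12.27 servings → $10.43.
orange only: max(333/73, 1840/304) = 6.053 servings → $3.33.
sweet potato + bell pepper with both tight: 2.621 servings and 1.956 servings → $2.71.
sweet potato + orange with both tight: 1.03 servings and 4.054 servings → $2.64.
bell pepper + orange: the both-tight solution has a negative serving — not a feasible corner.
The minimum over all feasible corners is $2.64.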